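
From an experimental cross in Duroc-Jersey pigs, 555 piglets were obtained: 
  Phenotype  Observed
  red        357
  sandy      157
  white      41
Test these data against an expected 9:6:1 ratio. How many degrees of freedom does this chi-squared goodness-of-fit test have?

2

A goodness-of-fit test with 3 phenotype classes has df = 3 − 1 = 2.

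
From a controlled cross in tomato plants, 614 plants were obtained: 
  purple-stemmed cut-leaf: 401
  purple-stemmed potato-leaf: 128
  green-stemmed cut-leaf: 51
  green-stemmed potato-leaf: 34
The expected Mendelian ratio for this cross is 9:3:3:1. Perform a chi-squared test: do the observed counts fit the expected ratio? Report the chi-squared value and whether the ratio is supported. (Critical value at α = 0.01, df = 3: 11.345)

46.615; not consistent

The 9:3:3:1 ratio has 16 parts, so with N = 614 the expected counts are:
  purple-stemmed cut-leaf: 614 × 9/16 = 345.375
  purple-stemmed potato-leaf: 614 × 3/16 = 115.125
  green-stemmed cut-leaf: 614 × 3/16 = 115.125
  green-stemmed potato-leaf: 614 × 1/16 = 38.375
χ² = Σ (O − E)² / E
  purple-stemmed cut-leaf: (401 − 345.375)² / 345.375 = 8.9588
  purple-stemmed potato-leaf: (128 − 115.125)² / 115.125 = 1.4399
  green-stemmed cut-leaf: (51 − 115.125)² / 115.125 = 35.7178
  green-stemmed potato-leaf: (34 − 38.375)² / 38.375 = 0.4988
χ² = 8.9588 + 1.4399 + 35.7178 + 0.4988 = 46.6153 ≈ 46.615
Degrees of freedom = 4 − 1 = 3; critical value at α = 0.01 is 11.345.
Since 46.615 > 11.345, we reject the null hypothesis — the data do not fit the 9:3:3:1 ratio.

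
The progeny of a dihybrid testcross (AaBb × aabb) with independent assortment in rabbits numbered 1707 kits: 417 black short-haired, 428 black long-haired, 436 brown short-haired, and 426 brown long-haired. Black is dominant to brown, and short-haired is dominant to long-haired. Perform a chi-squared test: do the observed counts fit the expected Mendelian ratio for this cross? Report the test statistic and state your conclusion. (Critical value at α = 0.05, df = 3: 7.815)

0.428; consistent

A dihybrid testcross with independent assortment gives a 1:1:1:1 ratio.
Expected counts for N = 1707 under a 1:1:1:1 ratio (total parts = 4):
  black short-haired: 1707 × 1/4 = 426.75
  black long-haired: 1707 × 1/4 = 426.75
  brown short-haired: 1707 × 1/4 = 426.75
  brown long-haired: 1707 × 1/4 = 426.75
χ² = Σ (O − E)² / E
  black short-haired: (417 − 426.75)² / 426.75 = 0.2228
  black long-haired: (428 − 426.75)² / 426.75 = 0.0037
  brown short-haired: (436 − 426.75)² / 426.75 = 0.2005
  brown long-haired: (426 − 426.75)² / 426.75 = 0.0013
χ² = 0.2228 + 0.0037 + 0.2005 + 0.0013 = 0.4283 ≈ 0.428
Degrees of freedom = 4 − 1 = 3; critical value at α = 0.05 is 7.815.
Since 0.428 < 7.815, we fail to reject the null hypothesis — the data are consistent with the 1:1:1:1 ratio.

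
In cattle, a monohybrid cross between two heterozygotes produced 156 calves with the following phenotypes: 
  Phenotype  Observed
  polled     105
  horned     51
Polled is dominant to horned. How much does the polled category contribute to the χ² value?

For a monohybrid cross between heterozygotes with complete dominance, the expected phenotypic ratio is 3:1.
Expected counts for N = 156 under a 3:1 ratio (total parts = 4):
  polled: 156 × 3/4 = 117
  horned: 156 × 1/4 = 39
Contribution of polled: (105 − 117)² / 117 = 1.2308

1.231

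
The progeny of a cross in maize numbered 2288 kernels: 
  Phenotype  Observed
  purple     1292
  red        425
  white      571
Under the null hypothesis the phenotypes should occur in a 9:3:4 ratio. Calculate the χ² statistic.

0.058

Under the 9:3:4 hypothesis (Σ ratio = 16, N = 2288):
  purple: 2288 × 9/16 = 1287
  red: 2288 × 3/16 = 429
  white: 2288 × 4/16 = 572
χ² = Σ (O − E)² / E
  purple: (1292 − 1287)² / 1287 = 0.0194
  red: (425 − 429)² / 429 = 0.0373
  white: (571 − 572)² / 572 = 0.0017
χ² = 0.0194 + 0.0373 + 0.0017 = 0.0584 ≈ 0.058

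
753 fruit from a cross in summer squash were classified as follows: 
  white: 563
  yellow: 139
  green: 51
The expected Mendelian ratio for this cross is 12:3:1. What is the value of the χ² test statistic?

Under the 12:3:1 hypothesis (Σ ratio = 16, N = 753):
  white: 753 × 12/16 = 564.75
  yellow: 753 × 3/16 = 141.1875
  green: 753 × 1/16 = 47.0625
χ² = Σ (O − E)² / E
  white: (563 − 564.75)² / 564.75 = 0.0054
  yellow: (139 − 141.1875)² / 141.1875 = 0.0339
  green: (51 − 47.0625)² / 47.0625 = 0.3294
χ² = 0.0054 + 0.0339 + 0.3294 = 0.3687 ≈ 0.369

0.369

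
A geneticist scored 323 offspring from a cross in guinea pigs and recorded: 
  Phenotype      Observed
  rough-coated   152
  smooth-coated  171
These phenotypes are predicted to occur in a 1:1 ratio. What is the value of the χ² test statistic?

The 1:1 ratio has 2 parts, so with N = 323 the expected counts are:
  rough-coated: 323 × 1/2 = 161.5
  smooth-coated: 323 × 1/2 = 161.5
χ² = Σ (O − E)² / E
  rough-coated: (152 − 161.5)² / 161.5 = 0.5588
  smooth-coated: (171 − 161.5)² / 161.5 = 0.5588
χ² = 0.5588 + 0.5588 = 1.1176 ≈ 1.118

1.118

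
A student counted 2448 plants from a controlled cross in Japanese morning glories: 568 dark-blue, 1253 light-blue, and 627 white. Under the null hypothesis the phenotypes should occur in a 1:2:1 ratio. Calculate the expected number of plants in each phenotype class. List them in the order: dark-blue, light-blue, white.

612, 1224, 612

Total ratio parts = 4. Expected numbers out of 2448:
  dark-blue: 2448 × 1/4 = 612
  light-blue: 2448 × 2/4 = 1224
  white: 2448 × 1/4 = 612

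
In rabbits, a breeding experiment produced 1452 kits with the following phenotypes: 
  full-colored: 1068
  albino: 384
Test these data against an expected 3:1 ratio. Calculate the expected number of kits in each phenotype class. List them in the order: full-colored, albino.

1089, 363

The 3:1 ratio has 4 parts, so with N = 1452 the expected counts are:
  full-colored: 1452 × 3/4 = 1089
  albino: 1452 × 1/4 = 363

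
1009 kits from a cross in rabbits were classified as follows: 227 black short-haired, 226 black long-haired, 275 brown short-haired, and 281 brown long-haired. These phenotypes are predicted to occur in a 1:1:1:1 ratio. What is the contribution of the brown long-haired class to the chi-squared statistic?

Under the 1:1:1:1 hypothesis (Σ ratio = 4, N = 1009):
  black short-haired: 1009 × 1/4 = 252.25
  black long-haired: 1009 × 1/4 = 252.25
  brown short-haired: 1009 × 1/4 = 252.25
  brown long-haired: 1009 × 1/4 = 252.25
Contribution of brown long-haired: (281 − 252.25)² / 252.25 = 3.2768

3.277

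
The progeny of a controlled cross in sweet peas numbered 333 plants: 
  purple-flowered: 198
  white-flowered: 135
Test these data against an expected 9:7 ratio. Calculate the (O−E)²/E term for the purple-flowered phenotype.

0.610

Total ratio parts = 16. Expected numbers out of 333:
  purple-flowered: 333 × 9/16 = 187.3125
  white-flowered: 333 × 7/16 = 145.6875
Contribution of purple-flowered: (198 − 187.3125)² / 187.3125 = 0.6098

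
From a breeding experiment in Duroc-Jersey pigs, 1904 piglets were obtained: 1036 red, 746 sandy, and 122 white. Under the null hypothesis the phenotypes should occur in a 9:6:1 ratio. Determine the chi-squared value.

2.654

The 9:6:1 ratio has 16 parts, so with N = 1904 the expected counts are:
  red: 1904 × 9/16 = 1071
  sandy: 1904 × 6/16 = 714
  white: 1904 × 1/16 = 119
χ² = Σ (O − E)² / E
  red: (1036 − 1071)² / 1071 = 1.1438
  sandy: (746 − 714)² / 714 = 1.4342
  white: (122 − 119)² / 119 = 0.0756
χ² = 1.1438 + 1.4342 + 0.0756 = 2.6536 ≈ 2.654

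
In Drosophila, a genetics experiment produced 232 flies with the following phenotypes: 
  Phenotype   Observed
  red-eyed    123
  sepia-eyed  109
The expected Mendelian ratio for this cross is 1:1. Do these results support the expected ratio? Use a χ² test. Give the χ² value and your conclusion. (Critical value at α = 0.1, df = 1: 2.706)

0.845; consistent

Expected counts for N = 232 under a 1:1 ratio (total parts = 2):
  red-eyed: 232 × 1/2 = 116
  sepia-eyed: 232 × 1/2 = 116
χ² = Σ (O − E)² / E
  red-eyed: (123 − 116)² / 116 = 0.4224
  sepia-eyed: (109 − 116)² / 116 = 0.4224
χ² = 0.4224 + 0.4224 = 0.8448 ≈ 0.845
Degrees of freedom = 2 − 1 = 1; critical value at α = 0.1 is 2.706.
Since 0.845 < 2.706, we fail to reject the null hypothesis — the data are consistent with the 1:1 ratio.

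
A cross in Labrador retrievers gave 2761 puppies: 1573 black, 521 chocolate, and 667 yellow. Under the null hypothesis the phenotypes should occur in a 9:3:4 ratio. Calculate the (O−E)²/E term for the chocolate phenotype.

Total ratio parts = 16. Expected numbers out of 2761:
  black: 2761 × 9/16 = 1553.0625
  chocolate: 2761 × 3/16 = 517.6875
  yellow: 2761 × 4/16 = 690.25
Contribution of chocolate: (521 − 517.6875)² / 517.6875 = 0.0212

0.021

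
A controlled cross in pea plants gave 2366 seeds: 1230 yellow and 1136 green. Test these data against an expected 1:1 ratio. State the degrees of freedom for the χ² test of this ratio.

1

A goodness-of-fit test with 2 phenotype classes has df = 2 − 1 = 1.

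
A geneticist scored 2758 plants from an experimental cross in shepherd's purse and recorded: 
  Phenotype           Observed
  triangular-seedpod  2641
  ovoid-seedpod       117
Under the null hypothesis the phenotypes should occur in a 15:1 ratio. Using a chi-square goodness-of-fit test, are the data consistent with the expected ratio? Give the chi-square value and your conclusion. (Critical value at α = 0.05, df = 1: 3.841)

Under the 15:1 hypothesis (Σ ratio = 16, N = 2758):
  triangular-seedpod: 2758 × 15/16 = 2585.625
  ovoid-seedpod: 2758 × 1/16 = 172.375
χ² = Σ (O − E)² / E
  triangular-seedpod: (2641 − 2585.625)² / 2585.625 = 1.1859
  ovoid-seedpod: (117 − 172.375)² / 172.375 = 17.7891
χ² = 1.1859 + 17.7891 = 18.975
Degrees of freedom = 2 − 1 = 1; critical value at α = 0.05 is 3.841.
Since 18.975 > 3.841, we reject the null hypothesis — the data do not fit the 15:1 ratio.

18.975; not consistent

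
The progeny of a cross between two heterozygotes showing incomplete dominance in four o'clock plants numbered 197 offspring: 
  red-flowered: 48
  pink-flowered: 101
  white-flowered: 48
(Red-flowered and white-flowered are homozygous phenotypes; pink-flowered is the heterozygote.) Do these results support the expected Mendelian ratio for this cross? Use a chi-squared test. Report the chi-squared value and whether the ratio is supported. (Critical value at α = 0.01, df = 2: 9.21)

0.127; consistent

With incomplete dominance, a heterozygote × heterozygote cross gives a 1:2:1 phenotypic ratio.
Expected counts for N = 197 under a 1:2:1 ratio (total parts = 4):
  red-flowered: 197 × 1/4 = 49.25
  pink-flowered: 197 × 2/4 = 98.5
  white-flowered: 197 × 1/4 = 49.25
χ² = Σ (O − E)² / E
  red-flowered: (48 − 49.25)² / 49.25 = 0.0317
  pink-flowered: (101 − 98.5)² / 98.5 = 0.0635
  white-flowered: (48 − 49.25)² / 49.25 = 0.0317
χ² = 0.0317 + 0.0635 + 0.0317 = 0.1269 ≈ 0.127
Degrees of freedom = 3 − 1 = 2; critical value at α = 0.01 is 9.21.
Since 0.127 < 9.21, we fail to reject the null hypothesis — the data are consistent with the 1:2:1 ratio.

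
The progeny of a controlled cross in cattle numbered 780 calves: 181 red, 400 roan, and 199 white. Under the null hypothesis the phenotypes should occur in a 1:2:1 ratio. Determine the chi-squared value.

1.344

Under the 1:2:1 hypothesis (Σ ratio = 4, N = 780):
  red: 780 × 1/4 = 195
  roan: 780 × 2/4 = 390
  white: 780 × 1/4 = 195
χ² = Σ (O − E)² / E
  red: (181 − 195)² / 195 = 1.0051
  roan: (400 − 390)² / 390 = 0.2564
  white: (199 − 195)² / 195 = 0.0821
χ² = 1.0051 + 0.2564 + 0.0821 = 1.3436 ≈ 1.344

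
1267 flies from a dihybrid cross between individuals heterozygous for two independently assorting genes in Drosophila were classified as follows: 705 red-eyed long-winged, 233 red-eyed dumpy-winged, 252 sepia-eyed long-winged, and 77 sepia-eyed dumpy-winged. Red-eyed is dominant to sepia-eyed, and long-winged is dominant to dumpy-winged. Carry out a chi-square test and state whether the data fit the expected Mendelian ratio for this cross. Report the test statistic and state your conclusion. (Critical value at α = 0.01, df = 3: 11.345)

A dihybrid F₂ with independent assortment and complete dominance at both loci gives a 9:3:3:1 phenotypic ratio.
Total ratio parts = 16. Expected numbers out of 1267:
  red-eyed long-winged: 1267 × 9/16 = 712.6875
  red-eyed dumpy-winged: 1267 × 3/16 = 237.5625
  sepia-eyed long-winged: 1267 × 3/16 = 237.5625
  sepia-eyed dumpy-winged: 1267 × 1/16 = 79.1875
χ² = Σ (O − E)² / E
  red-eyed long-winged: (705 − 712.6875)² / 712.6875 = 0.0829
  red-eyed dumpy-winged: (233 − 237.5625)² / 237.5625 = 0.0876
  sepia-eyed long-winged: (252 − 237.5625)² / 237.5625 = 0.8774
  sepia-eyed dumpy-winged: (77 − 79.1875)² / 79.1875 = 0.0604
χ² = 0.0829 + 0.0876 + 0.8774 + 0.0604 = 1.1083 ≈ 1.108
Degrees of freedom = 4 − 1 = 3; critical value at α = 0.01 is 11.345.
Since 1.108 < 11.345, we fail to reject the null hypothesis — the data are consistent with the 9:3:3:1 ratio.

1.108; consistent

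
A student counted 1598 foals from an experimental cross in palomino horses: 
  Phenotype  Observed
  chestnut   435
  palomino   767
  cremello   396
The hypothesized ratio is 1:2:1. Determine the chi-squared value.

4.467

The 1:2:1 ratio has 4 parts, so with N = 1598 the expected counts are:
  chestnut: 1598 × 1/4 = 399.5
  palomino: 1598 × 2/4 = 799
  cremello: 1598 × 1/4 = 399.5
χ² = Σ (O − E)² / E
  chestnut: (435 − 399.5)² / 399.5 = 3.1546
  palomino: (767 − 799)² / 799 = 1.2816
  cremello: (396 − 399.5)² / 399.5 = 0.0307
χ² = 3.1546 + 1.2816 + 0.0307 = 4.4669 ≈ 4.467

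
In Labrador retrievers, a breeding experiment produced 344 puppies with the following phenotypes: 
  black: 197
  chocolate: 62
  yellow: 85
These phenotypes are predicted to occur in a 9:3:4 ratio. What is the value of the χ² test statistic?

Total ratio parts = 16. Expected numbers out of 344:
  black: 344 × 9/16 = 193.5
  chocolate: 344 × 3/16 = 64.5
  yellow: 344 × 4/16 = 86
χ² = Σ (O − E)² / E
  black: (197 − 193.5)² / 193.5 = 0.0633
  chocolate: (62 − 64.5)² / 64.5 = 0.0969
  yellow: (85 − 86)² / 86 = 0.0116
χ² = 0.0633 + 0.0969 + 0.0116 = 0.1718 ≈ 0.172

0.172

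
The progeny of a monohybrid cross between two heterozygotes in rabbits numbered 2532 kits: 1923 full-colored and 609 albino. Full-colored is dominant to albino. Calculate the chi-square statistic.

1.213

For a monohybrid cross between heterozygotes with complete dominance, the expected phenotypic ratio is 3:1.
Expected counts for N = 2532 under a 3:1 ratio (total parts = 4):
  full-colored: 2532 × 3/4 = 1899
  albino: 2532 × 1/4 = 633
χ² = Σ (O − E)² / E
  full-colored: (1923 − 1899)² / 1899 = 0.3033
  albino: (609 − 633)² / 633 = 0.9100
χ² = 0.3033 + 0.9100 = 1.2133 ≈ 1.213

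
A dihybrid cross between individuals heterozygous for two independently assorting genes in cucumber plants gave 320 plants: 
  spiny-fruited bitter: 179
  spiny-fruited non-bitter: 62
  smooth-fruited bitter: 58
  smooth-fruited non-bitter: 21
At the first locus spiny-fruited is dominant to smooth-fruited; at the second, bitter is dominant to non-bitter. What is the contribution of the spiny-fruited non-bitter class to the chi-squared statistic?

0.067

A dihybrid F₂ with independent assortment and complete dominance at both loci gives a 9:3:3:1 phenotypic ratio.
Under the 9:3:3:1 hypothesis (Σ ratio = 16, N = 320):
  spiny-fruited bitter: 320 × 9/16 = 180
  spiny-fruited non-bitter: 320 × 3/16 = 60
  smooth-fruited bitter: 320 × 3/16 = 60
  smooth-fruited non-bitter: 320 × 1/16 = 20
Contribution of spiny-fruited non-bitter: (62 − 60)² / 60 = 0.0667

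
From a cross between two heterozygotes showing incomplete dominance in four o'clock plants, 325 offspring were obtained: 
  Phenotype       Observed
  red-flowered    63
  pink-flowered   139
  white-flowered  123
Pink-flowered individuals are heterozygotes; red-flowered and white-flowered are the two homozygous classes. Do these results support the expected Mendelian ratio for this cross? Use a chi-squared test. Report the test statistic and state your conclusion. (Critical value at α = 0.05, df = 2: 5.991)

28.951; not consistent

With incomplete dominance, a heterozygote × heterozygote cross gives a 1:2:1 phenotypic ratio.
Expected counts for N = 325 under a 1:2:1 ratio (total parts = 4):
  red-flowered: 325 × 1/4 = 81.25
  pink-flowered: 325 × 2/4 = 162.5
  white-flowered: 325 × 1/4 = 81.25
χ² = Σ (O − E)² / E
  red-flowered: (63 − 81.25)² / 81.25 = 4.0992
  pink-flowered: (139 − 162.5)² / 162.5 = 3.3985
  white-flowered: (123 − 81.25)² / 81.25 = 21.4531
χ² = 4.0992 + 3.3985 + 21.4531 = 28.9508 ≈ 28.951
Degrees of freedom = 3 − 1 = 2; critical value at α = 0.05 is 5.991.
Since 28.951 > 5.991, we reject the null hypothesis — the data do not fit the 1:2:1 ratio.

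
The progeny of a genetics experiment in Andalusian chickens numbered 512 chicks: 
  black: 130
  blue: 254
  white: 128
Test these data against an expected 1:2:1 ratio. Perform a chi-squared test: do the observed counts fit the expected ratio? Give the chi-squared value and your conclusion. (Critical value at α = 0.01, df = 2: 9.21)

0.047; consistent

Expected counts for N = 512 under a 1:2:1 ratio (total parts = 4):
  black: 512 × 1/4 = 128
  blue: 512 × 2/4 = 256
  white: 512 × 1/4 = 128
χ² = Σ (O − E)² / E
  black: (130 − 128)² / 128 = 0.0312
  blue: (254 − 256)² / 256 = 0.0156
  white: (128 − 128)² / 128 = 0.0000
χ² = 0.0312 + 0.0156 + 0.0000 = 0.0468 ≈ 0.047
Degrees of freedom = 3 − 1 = 2; critical value at α = 0.01 is 9.21.
Since 0.047 < 9.21, we fail to reject the null hypothesis — the data are consistent with the 1:2:1 ratio.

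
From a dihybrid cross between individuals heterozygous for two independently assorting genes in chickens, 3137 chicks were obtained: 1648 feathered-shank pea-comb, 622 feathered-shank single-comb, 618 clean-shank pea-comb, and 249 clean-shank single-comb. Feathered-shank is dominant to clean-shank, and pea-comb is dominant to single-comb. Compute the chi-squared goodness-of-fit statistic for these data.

A dihybrid F₂ with independent assortment and complete dominance at both loci gives a 9:3:3:1 phenotypic ratio.
Under the 9:3:3:1 hypothesis (Σ ratio = 16, N = 3137):
  feathered-shank pea-comb: 3137 × 9/16 = 1764.5625
  feathered-shank single-comb: 3137 × 3/16 = 588.1875
  clean-shank pea-comb: 3137 × 3/16 = 588.1875
  clean-shank single-comb: 3137 × 1/16 = 196.0625
χ² = Σ (O − E)² / E
  feathered-shank pea-comb: (1648 − 1764.5625)² / 1764.5625 = 7.6998
  feathered-shank single-comb: (622 − 588.1875)² / 588.1875 = 1.9437
  clean-shank pea-comb: (618 − 588.1875)² / 588.1875 = 1.5111
  clean-shank single-comb: (249 − 196.0625)² / 196.0625 = 14.2933
χ² = 7.6998 + 1.9437 + 1.5111 + 14.2933 = 25.4479 ≈ 25.448

25.448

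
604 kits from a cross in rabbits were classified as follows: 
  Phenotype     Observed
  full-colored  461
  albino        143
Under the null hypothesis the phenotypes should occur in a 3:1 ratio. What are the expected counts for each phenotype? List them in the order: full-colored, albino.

Expected counts for N = 604 under a 3:1 ratio (total parts = 4):
  full-colored: 604 × 3/4 = 453
  albino: 604 × 1/4 = 151

453, 151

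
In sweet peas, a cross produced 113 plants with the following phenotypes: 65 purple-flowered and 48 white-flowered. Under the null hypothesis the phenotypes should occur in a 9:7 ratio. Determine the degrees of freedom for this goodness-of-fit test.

A goodness-of-fit test with 2 phenotype classes has df = 2 − 1 = 1.

1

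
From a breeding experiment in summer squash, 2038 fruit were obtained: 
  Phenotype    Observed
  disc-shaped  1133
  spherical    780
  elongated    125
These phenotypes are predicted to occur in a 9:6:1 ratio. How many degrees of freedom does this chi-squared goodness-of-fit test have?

2

A goodness-of-fit test with 3 phenotype classes has df = 3 − 1 = 2.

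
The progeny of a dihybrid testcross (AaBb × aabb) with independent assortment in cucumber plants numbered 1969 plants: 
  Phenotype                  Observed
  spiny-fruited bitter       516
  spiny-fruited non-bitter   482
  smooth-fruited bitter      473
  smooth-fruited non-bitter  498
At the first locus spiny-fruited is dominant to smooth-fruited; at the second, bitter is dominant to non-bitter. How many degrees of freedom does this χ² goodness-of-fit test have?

3

A dihybrid testcross with independent assortment gives a 1:1:1:1 ratio.
A goodness-of-fit test with 4 phenotype classes has df = 4 − 1 = 3.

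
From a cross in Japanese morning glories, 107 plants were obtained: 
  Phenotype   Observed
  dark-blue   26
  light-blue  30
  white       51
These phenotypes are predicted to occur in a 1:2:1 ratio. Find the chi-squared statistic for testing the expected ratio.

32.327

Total ratio parts = 4. Expected numbers out of 107:
  dark-blue: 107 × 1/4 = 26.75
  light-blue: 107 × 2/4 = 53.5
  white: 107 × 1/4 = 26.75
χ² = Σ (O − E)² / E
  dark-blue: (26 − 26.75)² / 26.75 = 0.0210
  light-blue: (30 − 53.5)² / 53.5 = 10.3224
  white: (51 − 26.75)² / 26.75 = 21.9836
χ² = 0.0210 + 10.3224 + 21.9836 = 32.327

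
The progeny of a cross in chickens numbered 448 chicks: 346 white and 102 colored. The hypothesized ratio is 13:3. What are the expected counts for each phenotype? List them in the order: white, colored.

364, 84

The 13:3 ratio has 16 parts, so with N = 448 the expected counts are:
  white: 448 × 13/16 = 364
  colored: 448 × 3/16 = 84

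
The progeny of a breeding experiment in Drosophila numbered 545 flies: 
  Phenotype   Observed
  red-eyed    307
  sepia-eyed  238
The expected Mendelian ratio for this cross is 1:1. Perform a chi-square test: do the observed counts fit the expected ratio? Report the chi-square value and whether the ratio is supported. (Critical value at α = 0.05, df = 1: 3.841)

8.736; not consistent

Under the 1:1 hypothesis (Σ ratio = 2, N = 545):
  red-eyed: 545 × 1/2 = 272.5
  sepia-eyed: 545 × 1/2 = 272.5
χ² = Σ (O − E)² / E
  red-eyed: (307 − 272.5)² / 272.5 = 4.3679
  sepia-eyed: (238 − 272.5)² / 272.5 = 4.3679
χ² = 4.3679 + 4.3679 = 8.7358 ≈ 8.736
Degrees of freedom = 2 − 1 = 1; critical value at α = 0.05 is 3.841.
Since 8.736 > 3.841, we reject the null hypothesis — the data do not fit the 1:1 ratio.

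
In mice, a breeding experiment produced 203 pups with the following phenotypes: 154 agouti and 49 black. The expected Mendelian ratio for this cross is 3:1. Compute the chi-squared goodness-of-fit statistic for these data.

Under the 3:1 hypothesis (Σ ratio = 4, N = 203):
  agouti: 203 × 3/4 = 152.25
  black: 203 × 1/4 = 50.75
χ² = Σ (O − E)² / E
  agouti: (154 − 152.25)² / 152.25 = 0.0201
  black: (49 − 50.75)² / 50.75 = 0.0603
χ² = 0.0201 + 0.0603 = 0.0804 ≈ 0.080

0.080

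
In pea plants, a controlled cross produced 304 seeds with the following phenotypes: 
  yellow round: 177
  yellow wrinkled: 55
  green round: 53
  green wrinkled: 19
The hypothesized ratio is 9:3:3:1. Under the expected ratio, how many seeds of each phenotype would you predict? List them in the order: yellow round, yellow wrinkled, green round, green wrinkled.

Under the 9:3:3:1 hypothesis (Σ ratio = 16, N = 304):
  yellow round: 304 × 9/16 = 171
  yellow wrinkled: 304 × 3/16 = 57
  green round: 304 × 3/16 = 57
  green wrinkled: 304 × 1/16 = 19

171, 57, 57, 19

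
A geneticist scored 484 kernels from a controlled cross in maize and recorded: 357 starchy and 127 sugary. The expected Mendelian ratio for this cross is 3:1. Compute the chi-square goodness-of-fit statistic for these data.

0.397

The 3:1 ratio has 4 parts, so with N = 484 the expected counts are:
  starchy: 484 × 3/4 = 363
  sugary: 484 × 1/4 = 121
χ² = Σ (O − E)² / E
  starchy: (357 − 363)² / 363 = 0.0992
  sugary: (127 − 121)² / 121 = 0.2975
χ² = 0.0992 + 0.2975 = 0.3967 ≈ 0.397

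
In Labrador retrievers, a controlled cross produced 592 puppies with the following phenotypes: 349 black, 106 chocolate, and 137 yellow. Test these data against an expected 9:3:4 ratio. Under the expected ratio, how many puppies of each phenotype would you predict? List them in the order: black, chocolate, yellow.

333, 111, 148

Expected counts for N = 592 under a 9:3:4 ratio (total parts = 16):
  black: 592 × 9/16 = 333
  chocolate: 592 × 3/16 = 111
  yellow: 592 × 4/16 = 148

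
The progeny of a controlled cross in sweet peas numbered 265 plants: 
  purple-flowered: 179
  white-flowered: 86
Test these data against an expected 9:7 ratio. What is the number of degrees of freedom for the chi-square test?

1

A goodness-of-fit test with 2 phenotype classes has df = 2 − 1 = 1.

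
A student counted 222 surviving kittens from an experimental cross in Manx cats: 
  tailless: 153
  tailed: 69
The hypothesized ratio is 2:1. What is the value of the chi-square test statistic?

Expected counts for N = 222 under a 2:1 ratio (total parts = 3):
  tailless: 222 × 2/3 = 148
  tailed: 222 × 1/3 = 74
χ² = Σ (O − E)² / E
  tailless: (153 − 148)² / 148 = 0.1689
  tailed: (69 − 74)² / 74 = 0.3378
χ² = 0.1689 + 0.3378 = 0.5067 ≈ 0.507

0.507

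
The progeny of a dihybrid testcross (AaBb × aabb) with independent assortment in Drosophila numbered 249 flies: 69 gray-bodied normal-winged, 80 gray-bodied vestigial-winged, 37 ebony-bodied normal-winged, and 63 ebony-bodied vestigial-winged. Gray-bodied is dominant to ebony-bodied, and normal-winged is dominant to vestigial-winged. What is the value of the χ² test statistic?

16.044

A dihybrid testcross with independent assortment gives a 1:1:1:1 ratio.
Under the 1:1:1:1 hypothesis (Σ ratio = 4, N = 249):
  gray-bodied normal-winged: 249 × 1/4 = 62.25
  gray-bodied vestigial-winged: 249 × 1/4 = 62.25
  ebony-bodied normal-winged: 249 × 1/4 = 62.25
  ebony-bodied vestigial-winged: 249 × 1/4 = 62.25
χ² = Σ (O − E)² / E
  gray-bodied normal-winged: (69 − 62.25)² / 62.25 = 0.7319
  gray-bodied vestigial-winged: (80 − 62.25)² / 62.25 = 5.0612
  ebony-bodied normal-winged: (37 − 62.25)² / 62.25 = 10.2420
  ebony-bodied vestigial-winged: (63 − 62.25)² / 62.25 = 0.0090
χ² = 0.7319 + 5.0612 + 10.2420 + 0.0090 = 16.0441 ≈ 16.044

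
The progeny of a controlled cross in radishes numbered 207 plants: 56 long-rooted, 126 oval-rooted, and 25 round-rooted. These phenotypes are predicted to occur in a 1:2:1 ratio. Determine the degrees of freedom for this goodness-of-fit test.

A goodness-of-fit test with 3 phenotype classes has df = 3 − 1 = 2.

2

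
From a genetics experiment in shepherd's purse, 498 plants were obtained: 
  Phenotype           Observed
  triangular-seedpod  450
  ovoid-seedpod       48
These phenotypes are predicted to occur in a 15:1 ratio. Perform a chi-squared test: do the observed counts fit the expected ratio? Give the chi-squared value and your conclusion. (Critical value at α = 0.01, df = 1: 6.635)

9.759; not consistent

Under the 15:1 hypothesis (Σ ratio = 16, N = 498):
  triangular-seedpod: 498 × 15/16 = 466.875
  ovoid-seedpod: 498 × 1/16 = 31.125
χ² = Σ (O − E)² / E
  triangular-seedpod: (450 − 466.875)² / 466.875 = 0.6099
  ovoid-seedpod: (48 − 31.125)² / 31.125 = 9.1491
χ² = 0.6099 + 9.1491 = 9.759
Degrees of freedom = 2 − 1 = 1; critical value at α = 0.01 is 6.635.
Since 9.759 > 6.635, we reject the null hypothesis — the data do not fit the 15:1 ratio.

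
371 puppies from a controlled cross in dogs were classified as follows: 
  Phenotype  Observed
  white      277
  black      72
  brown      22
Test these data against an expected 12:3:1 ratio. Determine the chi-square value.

0.152

Under the 12:3:1 hypothesis (Σ ratio = 16, N = 371):
  white: 371 × 12/16 = 278.25
  black: 371 × 3/16 = 69.5625
  brown: 371 × 1/16 = 23.1875
χ² = Σ (O − E)² / E
  white: (277 − 278.25)² / 278.25 = 0.0056
  black: (72 − 69.5625)² / 69.5625 = 0.0854
  brown: (22 − 23.1875)² / 23.1875 = 0.0608
χ² = 0.0056 + 0.0854 + 0.0608 = 0.1518 ≈ 0.152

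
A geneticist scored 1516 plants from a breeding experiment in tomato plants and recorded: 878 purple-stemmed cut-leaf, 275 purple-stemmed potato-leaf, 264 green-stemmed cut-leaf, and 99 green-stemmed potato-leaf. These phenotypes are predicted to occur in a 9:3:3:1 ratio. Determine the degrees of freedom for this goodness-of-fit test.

3

A goodness-of-fit test with 4 phenotype classes has df = 4 − 1 = 3.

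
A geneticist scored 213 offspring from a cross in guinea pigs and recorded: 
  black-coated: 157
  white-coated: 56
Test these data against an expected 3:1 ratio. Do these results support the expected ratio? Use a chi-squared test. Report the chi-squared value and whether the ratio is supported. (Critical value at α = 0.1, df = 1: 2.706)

The 3:1 ratio has 4 parts, so with N = 213 the expected counts are:
  black-coated: 213 × 3/4 = 159.75
  white-coated: 213 × 1/4 = 53.25
χ² = Σ (O − E)² / E
  black-coated: (157 − 159.75)² / 159.75 = 0.0473
  white-coated: (56 − 53.25)² / 53.25 = 0.1420
χ² = 0.0473 + 0.1420 = 0.1893 ≈ 0.189
Degrees of freedom = 2 − 1 = 1; critical value at α = 0.1 is 2.706.
Since 0.189 < 2.706, we fail to reject the null hypothesis — the data are consistent with the 3:1 ratio.

0.189; consistent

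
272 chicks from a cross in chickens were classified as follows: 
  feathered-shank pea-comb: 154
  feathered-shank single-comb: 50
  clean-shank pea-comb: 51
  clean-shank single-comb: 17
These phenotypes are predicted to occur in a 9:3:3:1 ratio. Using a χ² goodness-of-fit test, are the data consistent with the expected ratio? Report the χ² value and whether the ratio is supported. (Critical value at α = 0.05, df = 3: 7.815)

0.026; consistent

Expected counts for N = 272 under a 9:3:3:1 ratio (total parts = 16):
  feathered-shank pea-comb: 272 × 9/16 = 153
  feathered-shank single-comb: 272 × 3/16 = 51
  clean-shank pea-comb: 272 × 3/16 = 51
  clean-shank single-comb: 272 × 1/16 = 17
χ² = Σ (O − E)² / E
  feathered-shank pea-comb: (154 − 153)² / 153 = 0.0065
  feathered-shank single-comb: (50 − 51)² / 51 = 0.0196
  clean-shank pea-comb: (51 − 51)² / 51 = 0.0000
  clean-shank single-comb: (17 − 17)² / 17 = 0.0000
χ² = 0.0065 + 0.0196 + 0.0000 + 0.0000 = 0.0261 ≈ 0.026
Degrees of freedom = 4 − 1 = 3; critical value at α = 0.05 is 7.815.
Since 0.026 < 7.815, we fail to reject the null hypothesis — the data are consistent with the 9:3:3:1 ratio.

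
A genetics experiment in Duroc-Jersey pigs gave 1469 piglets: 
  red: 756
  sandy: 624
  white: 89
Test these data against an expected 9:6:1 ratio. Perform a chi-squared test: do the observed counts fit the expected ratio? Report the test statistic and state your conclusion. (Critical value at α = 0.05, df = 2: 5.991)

15.776; not consistent

Total ratio parts = 16. Expected numbers out of 1469:
  red: 1469 × 9/16 = 826.3125
  sandy: 1469 × 6/16 = 550.875
  white: 1469 × 1/16 = 91.8125
χ² = Σ (O − E)² / E
  red: (756 − 826.3125)² / 826.3125 = 5.9830
  sandy: (624 − 550.875)² / 550.875 = 9.7069
  white: (89 − 91.8125)² / 91.8125 = 0.0862
χ² = 5.9830 + 9.7069 + 0.0862 = 15.7761 ≈ 15.776
Degrees of freedom = 3 − 1 = 2; critical value at α = 0.05 is 5.991.
Since 15.776 > 5.991, we reject the null hypothesis — the data do not fit the 9:6:1 ratio.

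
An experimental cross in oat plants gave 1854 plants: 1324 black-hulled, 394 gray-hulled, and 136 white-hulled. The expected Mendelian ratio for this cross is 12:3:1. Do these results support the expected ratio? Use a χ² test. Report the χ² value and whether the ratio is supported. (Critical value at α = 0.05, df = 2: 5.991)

Under the 12:3:1 hypothesis (Σ ratio = 16, N = 1854):
  black-hulled: 1854 × 12/16 = 1390.5
  gray-hulled: 1854 × 3/16 = 347.625
  white-hulled: 1854 × 1/16 = 115.875
χ² = Σ (O − E)² / E
  black-hulled: (1324 − 1390.5)² / 1390.5 = 3.1803
  gray-hulled: (394 − 347.625)² / 347.625 = 6.1867
  white-hulled: (136 − 115.875)² / 115.875 = 3.4953
χ² = 3.1803 + 6.1867 + 3.4953 = 12.8623 ≈ 12.862
Degrees of freedom = 3 − 1 = 2; critical value at α = 0.05 is 5.991.
Since 12.862 > 5.991, we reject the null hypothesis — the data do not fit the 12:3:1 ratio.

12.862; not consistent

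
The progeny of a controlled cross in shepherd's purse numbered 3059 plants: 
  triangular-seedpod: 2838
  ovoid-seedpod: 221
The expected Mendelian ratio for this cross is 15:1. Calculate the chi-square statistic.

4.959

The 15:1 ratio has 16 parts, so with N = 3059 the expected counts are:
  triangular-seedpod: 3059 × 15/16 = 2867.8125
  ovoid-seedpod: 3059 × 1/16 = 191.1875
χ² = Σ (O − E)² / E
  triangular-seedpod: (2838 − 2867.8125)² / 2867.8125 = 0.3099
  ovoid-seedpod: (221 − 191.1875)² / 191.1875 = 4.6488
χ² = 0.3099 + 4.6488 = 4.9587 ≈ 4.959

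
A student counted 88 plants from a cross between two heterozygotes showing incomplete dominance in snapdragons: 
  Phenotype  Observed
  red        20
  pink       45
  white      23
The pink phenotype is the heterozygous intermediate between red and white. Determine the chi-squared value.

0.250

With incomplete dominance, a heterozygote × heterozygote cross gives a 1:2:1 phenotypic ratio.
Expected counts for N = 88 under a 1:2:1 ratio (total parts = 4):
  red: 88 × 1/4 = 22
  pink: 88 × 2/4 = 44
  white: 88 × 1/4 = 22
χ² = Σ (O − E)² / E
  red: (20 − 22)² / 22 = 0.1818
  pink: (45 − 44)² / 44 = 0.0227
  white: (23 − 22)² / 22 = 0.0455
χ² = 0.1818 + 0.0227 + 0.0455 = 0.250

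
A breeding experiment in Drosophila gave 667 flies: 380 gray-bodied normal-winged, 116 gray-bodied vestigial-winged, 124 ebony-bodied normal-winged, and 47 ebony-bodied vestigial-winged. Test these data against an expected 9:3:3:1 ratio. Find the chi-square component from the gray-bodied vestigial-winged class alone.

0.657

Total ratio parts = 16. Expected numbers out of 667:
  gray-bodied normal-winged: 667 × 9/16 = 375.1875
  gray-bodied vestigial-winged: 667 × 3/16 = 125.0625
  ebony-bodied normal-winged: 667 × 3/16 = 125.0625
  ebony-bodied vestigial-winged: 667 × 1/16 = 41.6875
Contribution of gray-bodied vestigial-winged: (116 − 125.0625)² / 125.0625 = 0.6567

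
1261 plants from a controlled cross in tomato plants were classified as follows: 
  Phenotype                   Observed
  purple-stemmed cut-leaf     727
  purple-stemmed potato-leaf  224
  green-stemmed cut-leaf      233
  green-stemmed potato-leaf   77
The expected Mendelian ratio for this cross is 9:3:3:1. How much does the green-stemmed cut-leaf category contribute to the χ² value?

0.050

Total ratio parts = 16. Expected numbers out of 1261:
  purple-stemmed cut-leaf: 1261 × 9/16 = 709.3125
  purple-stemmed potato-leaf: 1261 × 3/16 = 236.4375
  green-stemmed cut-leaf: 1261 × 3/16 = 236.4375
  green-stemmed potato-leaf: 1261 × 1/16 = 78.8125
Contribution of green-stemmed cut-leaf: (233 − 236.4375)² / 236.4375 = 0.0500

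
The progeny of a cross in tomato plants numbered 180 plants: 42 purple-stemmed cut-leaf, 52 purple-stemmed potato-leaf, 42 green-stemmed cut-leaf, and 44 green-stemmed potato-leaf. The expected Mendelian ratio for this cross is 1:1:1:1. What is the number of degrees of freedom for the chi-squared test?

3

A goodness-of-fit test with 4 phenotype classes has df = 4 − 1 = 3.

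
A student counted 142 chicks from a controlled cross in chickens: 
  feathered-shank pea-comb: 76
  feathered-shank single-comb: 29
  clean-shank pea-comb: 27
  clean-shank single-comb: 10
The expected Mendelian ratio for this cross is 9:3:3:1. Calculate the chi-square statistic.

0.548

Total ratio parts = 16. Expected numbers out of 142:
  feathered-shank pea-comb: 142 × 9/16 = 79.875
  feathered-shank single-comb: 142 × 3/16 = 26.625
  clean-shank pea-comb: 142 × 3/16 = 26.625
  clean-shank single-comb: 142 × 1/16 = 8.875
χ² = Σ (O − E)² / E
  feathered-shank pea-comb: (76 − 79.875)² / 79.875 = 0.1880
  feathered-shank single-comb: (29 − 26.625)² / 26.625 = 0.2119
  clean-shank pea-comb: (27 − 26.625)² / 26.625 = 0.0053
  clean-shank single-comb: (10 − 8.875)² / 8.875 = 0.1426
χ² = 0.1880 + 0.2119 + 0.0053 + 0.1426 = 0.5478 ≈ 0.548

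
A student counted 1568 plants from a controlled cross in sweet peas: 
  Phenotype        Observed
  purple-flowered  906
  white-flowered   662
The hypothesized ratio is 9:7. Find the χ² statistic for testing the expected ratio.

Under the 9:7 hypothesis (Σ ratio = 16, N = 1568):
  purple-flowered: 1568 × 9/16 = 882
  white-flowered: 1568 × 7/16 = 686
χ² = Σ (O − E)² / E
  purple-flowered: (906 − 882)² / 882 = 0.6531
  white-flowered: (662 − 686)² / 686 = 0.8397
χ² = 0.6531 + 0.8397 = 1.4928 ≈ 1.493

1.493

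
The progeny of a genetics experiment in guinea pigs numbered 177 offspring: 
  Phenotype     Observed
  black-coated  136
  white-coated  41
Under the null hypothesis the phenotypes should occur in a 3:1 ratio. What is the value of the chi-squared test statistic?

Under the 3:1 hypothesis (Σ ratio = 4, N = 177):
  black-coated: 177 × 3/4 = 132.75
  white-coated: 177 × 1/4 = 44.25
χ² = Σ (O − E)² / E
  black-coated: (136 − 132.75)² / 132.75 = 0.0796
  white-coated: (41 − 44.25)² / 44.25 = 0.2387
χ² = 0.0796 + 0.2387 = 0.3183 ≈ 0.318

0.318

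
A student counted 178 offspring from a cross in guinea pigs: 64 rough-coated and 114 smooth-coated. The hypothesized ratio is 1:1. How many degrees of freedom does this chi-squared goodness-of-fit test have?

A goodness-of-fit test with 2 phenotype classes has df = 2 − 1 = 1.

1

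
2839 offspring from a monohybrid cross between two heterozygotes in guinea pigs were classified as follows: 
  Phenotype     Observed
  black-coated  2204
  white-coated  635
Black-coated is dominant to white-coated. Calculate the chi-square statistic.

For a monohybrid cross between heterozygotes with complete dominance, the expected phenotypic ratio is 3:1.
The 3:1 ratio has 4 parts, so with N = 2839 the expected counts are:
  black-coated: 2839 × 3/4 = 2129.25
  white-coated: 2839 × 1/4 = 709.75
χ² = Σ (O − E)² / E
  black-coated: (2204 − 2129.25)² / 2129.25 = 2.6242
  white-coated: (635 − 709.75)² / 709.75 = 7.8726
χ² = 2.6242 + 7.8726 = 10.4968 ≈ 10.497

10.497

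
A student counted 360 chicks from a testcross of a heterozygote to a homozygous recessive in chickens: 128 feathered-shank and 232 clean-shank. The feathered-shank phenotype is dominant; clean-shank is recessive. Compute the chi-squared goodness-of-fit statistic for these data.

A testcross of a heterozygote (Aa × aa) gives a 1:1 phenotypic ratio.
Under the 1:1 hypothesis (Σ ratio = 2, N = 360):
  feathered-shank: 360 × 1/2 = 180
  clean-shank: 360 × 1/2 = 180
χ² = Σ (O − E)² / E
  feathered-shank: (128 − 180)² / 180 = 15.0222
  clean-shank: (232 − 180)² / 180 = 15.0222
χ² = 15.0222 + 15.0222 = 30.0444 ≈ 30.044

30.044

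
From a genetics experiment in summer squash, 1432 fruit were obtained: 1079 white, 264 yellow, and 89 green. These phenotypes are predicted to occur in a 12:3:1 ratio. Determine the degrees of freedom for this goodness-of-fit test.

2

A goodness-of-fit test with 3 phenotype classes has df = 3 − 1 = 2.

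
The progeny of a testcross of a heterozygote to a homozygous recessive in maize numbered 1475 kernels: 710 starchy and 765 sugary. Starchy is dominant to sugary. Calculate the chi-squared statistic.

2.051

A testcross of a heterozygote (Aa × aa) gives a 1:1 phenotypic ratio.
The 1:1 ratio has 2 parts, so with N = 1475 the expected counts are:
  starchy: 1475 × 1/2 = 737.5
  sugary: 1475 × 1/2 = 737.5
χ² = Σ (O − E)² / E
  starchy: (710 − 737.5)² / 737.5 = 1.0254
  sugary: (765 − 737.5)² / 737.5 = 1.0254
χ² = 1.0254 + 1.0254 = 2.0508 ≈ 2.051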